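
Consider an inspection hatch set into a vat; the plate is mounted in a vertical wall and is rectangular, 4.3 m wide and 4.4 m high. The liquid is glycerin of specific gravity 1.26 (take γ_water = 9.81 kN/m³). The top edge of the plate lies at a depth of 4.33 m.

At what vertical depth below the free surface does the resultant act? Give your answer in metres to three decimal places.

γ = 1.26 × 9.81 = 12.3606 kN/m³.
The centroid lies 4.4/2 = 2.2 m below the top edge, so the centroid depth is h_c = 4.33 + 2.2 = 6.53 m.
A = 4.3 × 4.4 = 18.92 m².
Resultant F = γ·h_c·A = 12.3606 × 6.53 × 18.92 = 1527.12 kN.
I_c = b·h³/12 = 4.3 × 4.4³/12 = 30.5243 m⁴.
Centre of pressure: y_p = y_c + I_c/(y_c·A) = 6.53 + 30.5243/(6.53 × 18.92) = 6.53 + 0.247065 = 6.77707 m along the plane.

h_p = 6.777 m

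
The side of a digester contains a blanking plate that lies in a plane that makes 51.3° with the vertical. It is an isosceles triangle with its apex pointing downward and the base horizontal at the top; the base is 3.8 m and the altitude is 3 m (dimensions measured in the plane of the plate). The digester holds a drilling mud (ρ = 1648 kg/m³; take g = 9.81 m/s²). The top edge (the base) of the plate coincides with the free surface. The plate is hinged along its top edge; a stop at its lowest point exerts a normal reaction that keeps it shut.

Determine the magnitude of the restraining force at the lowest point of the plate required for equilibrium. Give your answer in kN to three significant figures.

γ = ρg = 1648 × 9.81 / 1000 = 16.16688 kN/m³.
The plate makes 51.3° with the vertical, i.e. θ = 90° − 51.3° = 38.7° to the horizontal. Measuring y along the incline from the free-surface line, vertical depth h = y·sinθ with sinθ = 0.625243.
With the apex down, the centroid sits h/3 = 3/3 = 1 m below the base (the top edge), so y_c = 1 m and h_c = 1 × 0.625243 = 0.625243 m.
A = ½ × 3.8 × 3 = 5.7 m².
Resultant F = γ·h_c·A = 16.16688 × 0.625243 × 5.7 = 57.6169 kN.
I_c = b·h³/36 = 3.8 × 3³/36 = 2.85 m⁴.
Centre of pressure: y_p = y_c + I_c/(y_c·A) = 1 + 2.85/(1 × 5.7) = 1 + 0.5 = 1.5 m along the plane.
The resultant acts 1 + 0.5 = 1.5 m (along the plate) below the hinge at the top edge, so the moment about the hinge is M = F × 1.5 = 57.6169 × 1.5 = 86.4254 kN·m.
A normal force at the bottom, 3 m from the hinge, must supply this moment: P = 86.4254/3 = 28.8085 kN.

P ≈ 28.8 kN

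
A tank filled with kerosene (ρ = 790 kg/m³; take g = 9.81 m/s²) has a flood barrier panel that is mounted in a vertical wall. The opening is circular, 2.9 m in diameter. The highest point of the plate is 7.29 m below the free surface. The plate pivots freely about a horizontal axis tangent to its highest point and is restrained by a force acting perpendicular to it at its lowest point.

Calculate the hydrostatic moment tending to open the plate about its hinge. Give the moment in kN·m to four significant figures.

M ≈ 675.6 kN·m

γ = ρg = 790 × 9.81 / 1000 = 7.7499 kN/m³.
The centroid is at the centre, 1.45 m below the top of the plate, so the centroid depth is h_c = 7.29 + 1.45 = 8.74 m.
A = π(1.45)² = 6.6052 m².
Resultant F = γ·h_c·A = 7.7499 × 8.74 × 6.6052 = 447.397 kN.
I_c = πr⁴/4 = π × 1.45⁴/4 = 3.47186 m⁴.
Centre of pressure: y_p = y_c + I_c/(y_c·A) = 8.74 + 3.47186/(8.74 × 6.6052) = 8.74 + 0.0601402 = 8.80014 m along the plane.
The resultant acts 1.45 + 0.0601402 = 1.51014 m (along the plate) below the hinge at the top edge, so the moment about the hinge is M = F × 1.51014 = 447.397 × 1.51014 = 675.632 kN·m.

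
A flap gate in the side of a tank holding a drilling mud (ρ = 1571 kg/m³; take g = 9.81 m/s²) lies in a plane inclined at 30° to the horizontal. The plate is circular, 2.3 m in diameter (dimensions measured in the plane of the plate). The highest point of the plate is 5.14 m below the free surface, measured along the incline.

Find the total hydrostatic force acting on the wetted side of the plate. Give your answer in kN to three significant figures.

F ≈ 201 kN

γ = ρg = 1571 × 9.81 / 1000 = 15.41151 kN/m³.
Let θ = 30° be the plate's angle to the horizontal; measure y along the incline from where the plane meets the free surface. Vertical depth h = y·sinθ with sinθ = 0.500000.
The centroid is at the centre, 1.15 m below the top of the plate, so y_c = 5.14 + 1.15 = 6.29 m and h_c = 6.29 × 0.500000 = 3.145 m.
A = π(1.15)² = 4.15476 m².
Resultant F = γ·h_c·A = 15.41151 × 3.145 × 4.15476 = 201.378 kN.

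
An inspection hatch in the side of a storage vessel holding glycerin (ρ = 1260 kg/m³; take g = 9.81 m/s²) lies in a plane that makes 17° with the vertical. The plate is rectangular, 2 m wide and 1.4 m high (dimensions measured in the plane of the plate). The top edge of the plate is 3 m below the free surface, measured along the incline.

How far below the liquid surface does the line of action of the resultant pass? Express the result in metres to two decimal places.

γ = ρg = 1260 × 9.81 / 1000 = 12.3606 kN/m³.
The plate makes 17° with the vertical, i.e. θ = 90° − 17° = 73° to the horizontal. Measuring y along the incline from the free-surface line, vertical depth h = y·sinθ with sinθ = 0.956305.
The centroid lies 1.4/2 = 0.7 m below the top edge, so y_c = 3 + 0.7 = 3.7 m and h_c = 3.7 × 0.956305 = 3.53833 m.
A = 2 × 1.4 = 2.8 m².
Resultant F = γ·h_c·A = 12.3606 × 3.53833 × 2.8 = 122.46 kN.
I_c = b·h³/12 = 2 × 1.4³/12 = 0.457333 m⁴.
Centre of pressure: y_p = y_c + I_c/(y_c·A) = 3.7 + 0.457333/(3.7 × 2.8) = 3.7 + 0.0441441 = 3.74414 m along the plane.
Vertically, h_p = y_p·sinθ = 3.74414 × 0.956305 = 3.58054 m.

h_p = 3.58 m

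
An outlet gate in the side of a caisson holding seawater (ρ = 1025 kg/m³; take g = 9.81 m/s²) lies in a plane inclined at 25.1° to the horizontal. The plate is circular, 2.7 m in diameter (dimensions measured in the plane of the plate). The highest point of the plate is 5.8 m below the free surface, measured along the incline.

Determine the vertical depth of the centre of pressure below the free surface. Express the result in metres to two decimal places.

γ = ρg = 1025 × 9.81 / 1000 = 10.05525 kN/m³.
Let θ = 25.1° be the plate's angle to the horizontal; measure y along the incline from where the plane meets the free surface. Vertical depth h = y·sinθ with sinθ = 0.424199.
The centroid is at the centre, 1.35 m below the top of the plate, so y_c = 5.8 + 1.35 = 7.15 m and h_c = 7.15 × 0.424199 = 3.03302 m.
A = π(1.35)² = 5.72555 m².
Resultant F = γ·h_c·A = 10.05525 × 3.03302 × 5.72555 = 174.617 kN.
I_c = πr⁴/4 = π × 1.35⁴/4 = 2.6087 m⁴.
Centre of pressure: y_p = y_c + I_c/(y_c·A) = 7.15 + 2.6087/(7.15 × 5.72555) = 7.15 + 0.0637237 = 7.21372 m along the plane.
Vertically, h_p = y_p·sinθ = 7.21372 × 0.424199 = 3.06005 m.

h_p = 3.06 m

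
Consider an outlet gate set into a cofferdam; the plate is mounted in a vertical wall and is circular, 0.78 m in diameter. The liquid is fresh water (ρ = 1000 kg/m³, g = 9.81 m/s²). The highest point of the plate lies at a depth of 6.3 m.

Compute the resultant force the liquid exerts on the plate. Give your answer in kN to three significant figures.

F ≈ 31.4 kN

γ = ρg = 1000 × 9.81 = 9810 N/m³ = 9.81 kN/m³.
The centroid is at the centre, 0.39 m below the top of the plate, so the centroid depth is h_c = 6.3 + 0.39 = 6.69 m.
A = π(0.39)² = 0.477836 m².
Resultant F = γ·h_c·A = 9.81 × 6.69 × 0.477836 = 31.3599 kN.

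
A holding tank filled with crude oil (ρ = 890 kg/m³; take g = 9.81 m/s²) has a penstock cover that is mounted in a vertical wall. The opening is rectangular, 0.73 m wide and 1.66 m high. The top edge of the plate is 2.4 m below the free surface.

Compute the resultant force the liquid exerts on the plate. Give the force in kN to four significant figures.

F ≈ 34.17 kN

γ = ρg = 890 × 9.81 / 1000 = 8.7309 kN/m³.
The centroid lies 1.66/2 = 0.83 m below the top edge, so the centroid depth is h_c = 2.4 + 0.83 = 3.23 m.
A = 0.73 × 1.66 = 1.2118 m².
Resultant F = γ·h_c·A = 8.7309 × 3.23 × 1.2118 = 34.1737 kN.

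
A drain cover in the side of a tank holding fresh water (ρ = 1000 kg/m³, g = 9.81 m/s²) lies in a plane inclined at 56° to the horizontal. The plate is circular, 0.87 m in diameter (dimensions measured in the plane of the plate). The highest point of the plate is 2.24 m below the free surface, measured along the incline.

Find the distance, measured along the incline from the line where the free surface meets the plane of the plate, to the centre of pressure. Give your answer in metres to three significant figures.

y_p = 2.69 m

γ = ρg = 1000 × 9.81 = 9810 N/m³ = 9.81 kN/m³.
Let θ = 56° be the plate's angle to the horizontal; measure y along the incline from where the plane meets the free surface. Vertical depth h = y·sinθ with sinθ = 0.829038.
The centroid is at the centre, 0.435 m below the top of the plate, so y_c = 2.24 + 0.435 = 2.675 m and h_c = 2.675 × 0.829038 = 2.21768 m.
A = π(0.435)² = 0.594468 m².
Resultant F = γ·h_c·A = 9.81 × 2.21768 × 0.594468 = 12.9329 kN.
I_c = πr⁴/4 = π × 0.435⁴/4 = 0.028122 m⁴.
Centre of pressure: y_p = y_c + I_c/(y_c·A) = 2.675 + 0.028122/(2.675 × 0.594468) = 2.675 + 0.0176845 = 2.69268 m along the plane.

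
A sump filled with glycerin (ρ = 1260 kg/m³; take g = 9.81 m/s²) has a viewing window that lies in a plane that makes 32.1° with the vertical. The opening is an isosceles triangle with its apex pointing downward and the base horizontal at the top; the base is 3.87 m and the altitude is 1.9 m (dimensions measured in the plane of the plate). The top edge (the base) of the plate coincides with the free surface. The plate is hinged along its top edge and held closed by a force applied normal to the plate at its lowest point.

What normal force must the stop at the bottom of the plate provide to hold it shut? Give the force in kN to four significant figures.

P ≈ 12.19 kN

γ = ρg = 1260 × 9.81 / 1000 = 12.3606 kN/m³.
The plate makes 32.1° with the vertical, i.e. θ = 90° − 32.1° = 57.9° to the horizontal. Measuring y along the incline from the free-surface line, vertical depth h = y·sinθ with sinθ = 0.847122.
With the apex down, the centroid sits h/3 = 1.9/3 = 0.633333 m below the base (the top edge), so y_c = 0.633333 m and h_c = 0.633333 × 0.847122 = 0.53651 m.
A = ½ × 3.87 × 1.9 = 3.6765 m².
Resultant F = γ·h_c·A = 12.3606 × 0.53651 × 3.6765 = 24.381 kN.
I_c = b·h³/36 = 3.87 × 1.9³/36 = 0.737343 m⁴.
Centre of pressure: y_p = y_c + I_c/(y_c·A) = 0.633333 + 0.737343/(0.633333 × 3.6765) = 0.633333 + 0.316667 = 0.95 m along the plane.
The resultant acts 0.633333 + 0.316667 = 0.95 m (along the plate) below the hinge at the top edge, so the moment about the hinge is M = F × 0.95 = 24.381 × 0.95 = 23.1619 kN·m.
A normal force at the bottom, 1.9 m from the hinge, must supply this moment: P = 23.1619/1.9 = 12.1905 kN.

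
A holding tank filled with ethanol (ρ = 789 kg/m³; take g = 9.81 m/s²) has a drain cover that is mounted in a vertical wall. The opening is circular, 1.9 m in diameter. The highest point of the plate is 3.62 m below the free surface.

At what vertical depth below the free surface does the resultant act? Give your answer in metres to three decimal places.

γ = ρg = 789 × 9.81 / 1000 = 7.74009 kN/m³.
The centroid is at the centre, 0.95 m below the top of the plate, so the centroid depth is h_c = 3.62 + 0.95 = 4.57 m.
A = π(0.95)² = 2.83529 m².
Resultant F = γ·h_c·A = 7.74009 × 4.57 × 2.83529 = 100.29 kN.
I_c = πr⁴/4 = π × 0.95⁴/4 = 0.639712 m⁴.
Centre of pressure: y_p = y_c + I_c/(y_c·A) = 4.57 + 0.639712/(4.57 × 2.83529) = 4.57 + 0.0493709 = 4.61937 m along the plane.

h_p = 4.619 m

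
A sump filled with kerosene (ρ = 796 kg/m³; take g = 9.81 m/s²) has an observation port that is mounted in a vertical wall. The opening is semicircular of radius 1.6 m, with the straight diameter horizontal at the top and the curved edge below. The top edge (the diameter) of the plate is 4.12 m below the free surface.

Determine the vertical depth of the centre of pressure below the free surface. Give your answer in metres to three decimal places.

γ = ρg = 796 × 9.81 / 1000 = 7.80876 kN/m³.
The centroid of a semicircle lies 4r/(3π) = 0.679061 m from the diameter, here below the top edge, so the centroid depth is h_c = 4.12 + 0.679061 = 4.79906 m.
A = πr²/2 = π × 1.6²/2 = 4.02124 m².
Resultant F = γ·h_c·A = 7.80876 × 4.79906 × 4.02124 = 150.695 kN.
I_c = (π/8 − 8/(9π))·r⁴ = 0.109757 × 1.6⁴ = 0.719303 m⁴.
Centre of pressure: y_p = y_c + I_c/(y_c·A) = 4.79906 + 0.719303/(4.79906 × 4.02124) = 4.79906 + 0.0372731 = 4.83633 m along the plane.

h_p = 4.836 m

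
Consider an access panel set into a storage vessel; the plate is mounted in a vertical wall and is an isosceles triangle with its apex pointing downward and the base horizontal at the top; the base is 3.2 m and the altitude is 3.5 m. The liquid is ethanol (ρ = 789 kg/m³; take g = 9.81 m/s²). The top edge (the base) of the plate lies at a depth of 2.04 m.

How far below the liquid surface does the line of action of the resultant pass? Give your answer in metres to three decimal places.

h_p = 3.419 m

γ = ρg = 789 × 9.81 / 1000 = 7.74009 kN/m³.
With the apex down, the centroid sits h/3 = 3.5/3 = 1.16667 m below the base (the top edge), so the centroid depth is h_c = 2.04 + 1.16667 = 3.20667 m.
A = ½ × 3.2 × 3.5 = 5.6 m².
Resultant F = γ·h_c·A = 7.74009 × 3.20667 × 5.6 = 138.992 kN.
I_c = b·h³/36 = 3.2 × 3.5³/36 = 3.81111 m⁴.
Centre of pressure: y_p = y_c + I_c/(y_c·A) = 3.20667 + 3.81111/(3.20667 × 5.6) = 3.20667 + 0.212231 = 3.4189 m along the plane.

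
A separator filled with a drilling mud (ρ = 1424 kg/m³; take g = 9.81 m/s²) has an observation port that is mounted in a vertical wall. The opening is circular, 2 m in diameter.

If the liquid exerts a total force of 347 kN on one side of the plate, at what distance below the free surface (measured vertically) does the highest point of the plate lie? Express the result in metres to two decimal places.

γ = ρg = 1424 × 9.81 / 1000 = 13.96944 kN/m³.
A = π(1)² = 3.14159 m².
From F = γ·h_c·A, the centroid depth is h_c = 347/(13.96944 × 3.14159) = 7.9068 m.
The centroid is at the centre, 1 m below the top of the plate, so the highest point sits at h_top = 7.9068 − 1 = 6.9068 m below the surface.

d_top ≈ 6.91 m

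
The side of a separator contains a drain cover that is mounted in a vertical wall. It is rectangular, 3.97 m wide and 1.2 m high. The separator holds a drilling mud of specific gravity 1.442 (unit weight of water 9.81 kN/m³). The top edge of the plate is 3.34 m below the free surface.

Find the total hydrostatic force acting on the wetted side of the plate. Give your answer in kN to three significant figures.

F ≈ 266 kN

γ = 1.442 × 9.81 = 14.14602 kN/m³.
The centroid lies 1.2/2 = 0.6 m below the top edge, so the centroid depth is h_c = 3.34 + 0.6 = 3.94 m.
A = 3.97 × 1.2 = 4.764 m².
Resultant F = γ·h_c·A = 14.14602 × 3.94 × 4.764 = 265.523 kN.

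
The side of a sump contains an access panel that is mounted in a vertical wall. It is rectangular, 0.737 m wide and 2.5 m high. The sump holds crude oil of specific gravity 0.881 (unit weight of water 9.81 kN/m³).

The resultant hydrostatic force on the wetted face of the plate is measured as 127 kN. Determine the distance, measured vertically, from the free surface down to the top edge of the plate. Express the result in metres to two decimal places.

γ = 0.881 × 9.81 = 8.64261 kN/m³.
A = 0.737 × 2.5 = 1.8425 m².
From F = γ·h_c·A, the centroid depth is h_c = 127/(8.64261 × 1.8425) = 7.97538 m.
The centroid lies 2.5/2 = 1.25 m below the top edge, so the top edge sits at h_top = 7.97538 − 1.25 = 6.72538 m below the surface.

d_top ≈ 6.73 m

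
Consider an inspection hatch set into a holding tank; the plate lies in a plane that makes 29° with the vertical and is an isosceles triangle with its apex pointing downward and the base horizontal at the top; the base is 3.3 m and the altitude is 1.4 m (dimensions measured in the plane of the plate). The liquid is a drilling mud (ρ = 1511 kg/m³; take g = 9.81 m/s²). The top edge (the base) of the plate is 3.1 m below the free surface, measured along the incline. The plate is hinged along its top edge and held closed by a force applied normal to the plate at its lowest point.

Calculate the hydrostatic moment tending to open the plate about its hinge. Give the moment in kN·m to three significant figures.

M ≈ 53.1 kN·m

γ = ρg = 1511 × 9.81 / 1000 = 14.82291 kN/m³.
The plate makes 29° with the vertical, i.e. θ = 90° − 29° = 61° to the horizontal. Measuring y along the incline from the free-surface line, vertical depth h = y·sinθ with sinθ = 0.874620.
With the apex down, the centroid sits h/3 = 1.4/3 = 0.466667 m below the base (the top edge), so y_c = 3.1 + 0.466667 = 3.56667 m and h_c = 3.56667 × 0.874620 = 3.11948 m.
A = ½ × 3.3 × 1.4 = 2.31 m².
Resultant F = γ·h_c·A = 14.82291 × 3.11948 × 2.31 = 106.814 kN.
I_c = b·h³/36 = 3.3 × 1.4³/36 = 0.251533 m⁴.
Centre of pressure: y_p = y_c + I_c/(y_c·A) = 3.56667 + 0.251533/(3.56667 × 2.31) = 3.56667 + 0.0305295 = 3.5972 m along the plane.
The resultant acts 0.466667 + 0.0305295 = 0.497196 m (along the plate) below the hinge at the top edge, so the moment about the hinge is M = F × 0.497196 = 106.814 × 0.497196 = 53.1075 kN·m.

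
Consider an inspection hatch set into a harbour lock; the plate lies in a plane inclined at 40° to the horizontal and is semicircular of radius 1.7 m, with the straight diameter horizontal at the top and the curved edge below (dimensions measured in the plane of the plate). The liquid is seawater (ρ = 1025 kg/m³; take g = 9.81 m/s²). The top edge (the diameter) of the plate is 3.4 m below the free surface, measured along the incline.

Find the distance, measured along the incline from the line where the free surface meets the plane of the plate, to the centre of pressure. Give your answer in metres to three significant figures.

γ = ρg = 1025 × 9.81 / 1000 = 10.05525 kN/m³.
Let θ = 40° be the plate's angle to the horizontal; measure y along the incline from where the plane meets the free surface. Vertical depth h = y·sinθ with sinθ = 0.642788.
The centroid of a semicircle lies 4r/(3π) = 0.721502 m from the diameter, here below the top edge, so y_c = 3.4 + 0.721502 = 4.1215 m and h_c = 4.1215 × 0.642788 = 2.64925 m.
A = πr²/2 = π × 1.7²/2 = 4.5396 m².
Resultant F = γ·h_c·A = 10.05525 × 2.64925 × 4.5396 = 120.93 kN.
I_c = (π/8 − 8/(9π))·r⁴ = 0.109757 × 1.7⁴ = 0.916701 m⁴.
Centre of pressure: y_p = y_c + I_c/(y_c·A) = 4.1215 + 0.916701/(4.1215 × 4.5396) = 4.1215 + 0.0489953 = 4.1705 m along the plane.

y_p = 4.17 m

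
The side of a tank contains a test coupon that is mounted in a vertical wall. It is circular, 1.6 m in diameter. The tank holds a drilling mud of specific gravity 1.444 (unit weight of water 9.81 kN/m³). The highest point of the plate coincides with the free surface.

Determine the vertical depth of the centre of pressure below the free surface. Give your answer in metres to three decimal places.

h_p = 1.000 m

γ = 1.444 × 9.81 = 14.16564 kN/m³.
The centroid is at the centre, 0.8 m below the top of the plate, so the centroid depth is h_c = 0.8 m.
A = π(0.8)² = 2.01062 m².
Resultant F = γ·h_c·A = 14.16564 × 0.8 × 2.01062 = 22.7854 kN.
I_c = πr⁴/4 = π × 0.8⁴/4 = 0.321699 m⁴.
Centre of pressure: y_p = y_c + I_c/(y_c·A) = 0.8 + 0.321699/(0.8 × 2.01062) = 0.8 + 0.2 = 1 m along the plane.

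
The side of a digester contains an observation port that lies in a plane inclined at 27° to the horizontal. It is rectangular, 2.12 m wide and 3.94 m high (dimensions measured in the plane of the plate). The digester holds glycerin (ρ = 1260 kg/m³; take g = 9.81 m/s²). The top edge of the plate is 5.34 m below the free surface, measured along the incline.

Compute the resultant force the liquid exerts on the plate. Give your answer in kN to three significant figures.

F ≈ 343 kN

γ = ρg = 1260 × 9.81 / 1000 = 12.3606 kN/m³.
Let θ = 27° be the plate's angle to the horizontal; measure y along the incline from where the plane meets the free surface. Vertical depth h = y·sinθ with sinθ = 0.453990.
The centroid lies 3.94/2 = 1.97 m below the top edge, so y_c = 5.34 + 1.97 = 7.31 m and h_c = 7.31 × 0.453990 = 3.31867 m.
A = 2.12 × 3.94 = 8.3528 m².
Resultant F = γ·h_c·A = 12.3606 × 3.31867 × 8.3528 = 342.638 kN.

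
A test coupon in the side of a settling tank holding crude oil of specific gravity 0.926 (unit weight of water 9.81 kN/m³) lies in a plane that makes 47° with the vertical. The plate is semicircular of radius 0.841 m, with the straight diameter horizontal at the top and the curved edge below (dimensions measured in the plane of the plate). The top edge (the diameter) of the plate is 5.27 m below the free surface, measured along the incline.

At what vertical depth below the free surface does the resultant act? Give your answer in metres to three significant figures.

h_p = 3.84 m

γ = 0.926 × 9.81 = 9.08406 kN/m³.
The plate makes 47° with the vertical, i.e. θ = 90° − 47° = 43° to the horizontal. Measuring y along the incline from the free-surface line, vertical depth h = y·sinθ with sinθ = 0.681998.
The centroid of a semicircle lies 4r/(3π) = 0.356931 m from the diameter, here below the top edge, so y_c = 5.27 + 0.356931 = 5.62693 m and h_c = 5.62693 × 0.681998 = 3.83756 m.
A = πr²/2 = π × 0.841²/2 = 1.11099 m².
Resultant F = γ·h_c·A = 9.08406 × 3.83756 × 1.11099 = 38.7298 kN.
I_c = (π/8 − 8/(9π))·r⁴ = 0.109757 × 0.841⁴ = 0.0549055 m⁴.
Centre of pressure: y_p = y_c + I_c/(y_c·A) = 5.62693 + 0.0549055/(5.62693 × 1.11099) = 5.62693 + 0.00878282 = 5.63571 m along the plane.
Vertically, h_p = y_p·sinθ = 5.63571 × 0.681998 = 3.84354 m.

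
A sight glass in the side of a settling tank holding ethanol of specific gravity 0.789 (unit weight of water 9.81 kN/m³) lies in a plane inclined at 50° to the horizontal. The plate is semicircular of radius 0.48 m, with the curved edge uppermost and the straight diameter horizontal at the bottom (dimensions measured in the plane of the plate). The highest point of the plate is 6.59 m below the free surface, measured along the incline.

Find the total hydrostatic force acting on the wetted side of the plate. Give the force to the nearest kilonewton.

γ = 0.789 × 9.81 = 7.74009 kN/m³.
Let θ = 50° be the plate's angle to the horizontal; measure y along the incline from where the plane meets the free surface. Vertical depth h = y·sinθ with sinθ = 0.766044.
The centroid lies 4r/(3π) = 0.203718 m above the diameter, so r − 4r/(3π) = 0.48 − 0.203718 = 0.276282 m below the topmost point, so y_c = 6.59 + 0.276282 = 6.86628 m and h_c = 6.86628 × 0.766044 = 5.25987 m.
A = πr²/2 = π × 0.48²/2 = 0.361911 m².
Resultant F = γ·h_c·A = 7.74009 × 5.25987 × 0.361911 = 14.7341 kN.

F ≈ 15 kN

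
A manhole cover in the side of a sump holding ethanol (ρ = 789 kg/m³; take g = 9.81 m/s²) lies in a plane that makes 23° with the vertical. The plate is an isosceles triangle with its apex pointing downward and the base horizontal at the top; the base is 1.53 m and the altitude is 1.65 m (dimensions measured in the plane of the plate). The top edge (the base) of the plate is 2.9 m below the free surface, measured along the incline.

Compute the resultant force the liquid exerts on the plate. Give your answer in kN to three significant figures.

γ = ρg = 789 × 9.81 / 1000 = 7.74009 kN/m³.
The plate makes 23° with the vertical, i.e. θ = 90° − 23° = 67° to the horizontal. Measuring y along the incline from the free-surface line, vertical depth h = y·sinθ with sinθ = 0.920505.
With the apex down, the centroid sits h/3 = 1.65/3 = 0.55 m below the base (the top edge), so y_c = 2.9 + 0.55 = 3.45 m and h_c = 3.45 × 0.920505 = 3.17574 m.
A = ½ × 1.53 × 1.65 = 1.26225 m².
Resultant F = γ·h_c·A = 7.74009 × 3.17574 × 1.26225 = 31.0268 kN.

F ≈ 31.0 kN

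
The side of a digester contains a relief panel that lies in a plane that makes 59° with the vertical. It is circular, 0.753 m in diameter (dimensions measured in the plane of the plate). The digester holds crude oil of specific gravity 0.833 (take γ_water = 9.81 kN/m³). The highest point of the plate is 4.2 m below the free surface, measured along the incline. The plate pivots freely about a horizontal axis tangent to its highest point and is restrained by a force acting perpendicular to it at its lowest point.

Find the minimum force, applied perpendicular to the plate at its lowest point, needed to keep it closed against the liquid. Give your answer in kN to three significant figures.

P ≈ 4.38 kN

γ = 0.833 × 9.81 = 8.17173 kN/m³.
The plate makes 59° with the vertical, i.e. θ = 90° − 59° = 31° to the horizontal. Measuring y along the incline from the free-surface line, vertical depth h = y·sinθ with sinθ = 0.515038.
The centroid is at the centre, 0.3765 m below the top of the plate, so y_c = 4.2 + 0.3765 = 4.5765 m and h_c = 4.5765 × 0.515038 = 2.35707 m.
A = π(0.3765)² = 0.445328 m².
Resultant F = γ·h_c·A = 8.17173 × 2.35707 × 0.445328 = 8.57761 kN.
I_c = πr⁴/4 = π × 0.3765⁴/4 = 0.0157816 m⁴.
Centre of pressure: y_p = y_c + I_c/(y_c·A) = 4.5765 + 0.0157816/(4.5765 × 0.445328) = 4.5765 + 0.0077435 = 4.58424 m along the plane.
The resultant acts 0.3765 + 0.0077435 = 0.384244 m (along the plate) below the hinge at the top edge, so the moment about the hinge is M = F × 0.384244 = 8.57761 × 0.384244 = 3.2959 kN·m.
A normal force at the bottom, 0.753 m from the hinge, must supply this moment: P = 3.2959/0.753 = 4.37703 kN.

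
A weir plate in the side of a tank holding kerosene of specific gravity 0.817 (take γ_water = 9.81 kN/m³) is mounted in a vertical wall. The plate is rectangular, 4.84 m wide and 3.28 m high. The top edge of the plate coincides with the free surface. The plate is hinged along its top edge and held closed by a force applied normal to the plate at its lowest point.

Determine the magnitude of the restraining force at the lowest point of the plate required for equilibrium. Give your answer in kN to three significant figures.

γ = 0.817 × 9.81 = 8.01477 kN/m³.
The centroid lies 3.28/2 = 1.64 m below the top edge, so the centroid depth is h_c = 1.64 m.
A = 4.84 × 3.28 = 15.8752 m².
Resultant F = γ·h_c·A = 8.01477 × 1.64 × 15.8752 = 208.667 kN.
I_c = b·h³/12 = 4.84 × 3.28³/12 = 14.2326 m⁴.
Centre of pressure: y_p = y_c + I_c/(y_c·A) = 1.64 + 14.2326/(1.64 × 15.8752) = 1.64 + 0.546665 = 2.18666 m along the plane.
The resultant acts 1.64 + 0.546665 = 2.18666 m (along the plate) below the hinge at the top edge, so the moment about the hinge is M = F × 2.18666 = 208.667 × 2.18666 = 456.284 kN·m.
A normal force at the bottom, 3.28 m from the hinge, must supply this moment: P = 456.284/3.28 = 139.111 kN.

P ≈ 139 kN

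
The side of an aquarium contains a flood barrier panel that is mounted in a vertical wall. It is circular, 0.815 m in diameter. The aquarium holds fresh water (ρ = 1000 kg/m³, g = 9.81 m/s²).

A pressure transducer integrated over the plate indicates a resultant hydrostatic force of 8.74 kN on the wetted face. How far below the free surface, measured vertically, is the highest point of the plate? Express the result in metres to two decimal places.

γ = ρg = 1000 × 9.81 = 9810 N/m³ = 9.81 kN/m³.
A = π(0.4075)² = 0.521681 m².
From F = γ·h_c·A, the centroid depth is h_c = 8.74/(9.81 × 0.521681) = 1.7078 m.
The centroid is at the centre, 0.4075 m below the top of the plate, so the highest point sits at h_top = 1.7078 − 0.4075 = 1.3003 m below the surface.

d_top ≈ 1.30 m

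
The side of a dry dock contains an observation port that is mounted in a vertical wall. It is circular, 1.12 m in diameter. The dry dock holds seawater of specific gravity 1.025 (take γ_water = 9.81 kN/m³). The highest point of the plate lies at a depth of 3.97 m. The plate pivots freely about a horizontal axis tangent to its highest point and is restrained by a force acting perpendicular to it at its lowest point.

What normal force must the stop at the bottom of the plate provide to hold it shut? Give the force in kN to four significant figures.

γ = 1.025 × 9.81 = 10.05525 kN/m³.
The centroid is at the centre, 0.56 m below the top of the plate, so the centroid depth is h_c = 3.97 + 0.56 = 4.53 m.
A = π(0.56)² = 0.985203 m².
Resultant F = γ·h_c·A = 10.05525 × 4.53 × 0.985203 = 44.8763 kN.
I_c = πr⁴/4 = π × 0.56⁴/4 = 0.07724 m⁴.
Centre of pressure: y_p = y_c + I_c/(y_c·A) = 4.53 + 0.07724/(4.53 × 0.985203) = 4.53 + 0.0173069 = 4.54731 m along the plane.
The resultant acts 0.56 + 0.0173069 = 0.577307 m (along the plate) below the hinge at the top edge, so the moment about the hinge is M = F × 0.577307 = 44.8763 × 0.577307 = 25.9074 kN·m.
A normal force at the bottom, 1.12 m from the hinge, must supply this moment: P = 25.9074/1.12 = 23.1316 kN.

P ≈ 23.13 kN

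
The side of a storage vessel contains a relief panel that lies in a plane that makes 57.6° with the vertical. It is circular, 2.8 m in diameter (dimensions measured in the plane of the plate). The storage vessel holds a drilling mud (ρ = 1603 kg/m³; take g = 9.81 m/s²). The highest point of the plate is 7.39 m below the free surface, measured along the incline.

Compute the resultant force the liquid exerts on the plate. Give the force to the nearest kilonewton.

γ = ρg = 1603 × 9.81 / 1000 = 15.72543 kN/m³.
The plate makes 57.6° with the vertical, i.e. θ = 90° − 57.6° = 32.4° to the horizontal. Measuring y along the incline from the free-surface line, vertical depth h = y·sinθ with sinθ = 0.535827.
The centroid is at the centre, 1.4 m below the top of the plate, so y_c = 7.39 + 1.4 = 8.79 m and h_c = 8.79 × 0.535827 = 4.70992 m.
A = π(1.4)² = 6.15752 m².
Resultant F = γ·h_c·A = 15.72543 × 4.70992 × 6.15752 = 456.06 kN.

F ≈ 456 kN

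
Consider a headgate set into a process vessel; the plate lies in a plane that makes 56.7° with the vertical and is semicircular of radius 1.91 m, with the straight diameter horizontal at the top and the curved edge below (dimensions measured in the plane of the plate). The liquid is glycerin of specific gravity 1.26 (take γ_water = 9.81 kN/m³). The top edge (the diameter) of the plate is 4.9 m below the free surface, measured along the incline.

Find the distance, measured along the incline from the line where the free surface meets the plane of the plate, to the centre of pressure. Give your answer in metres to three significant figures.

γ = 1.26 × 9.81 = 12.3606 kN/m³.
The plate makes 56.7° with the vertical, i.e. θ = 90° − 56.7° = 33.3° to the horizontal. Measuring y along the incline from the free-surface line, vertical depth h = y·sinθ with sinθ = 0.549023.
The centroid of a semicircle lies 4r/(3π) = 0.810629 m from the diameter, here below the top edge, so y_c = 4.9 + 0.810629 = 5.71063 m and h_c = 5.71063 × 0.549023 = 3.13527 m.
A = πr²/2 = π × 1.91²/2 = 5.73042 m².
Resultant F = γ·h_c·A = 12.3606 × 3.13527 × 5.73042 = 222.076 kN.
I_c = (π/8 − 8/(9π))·r⁴ = 0.109757 × 1.91⁴ = 1.46072 m⁴.
Centre of pressure: y_p = y_c + I_c/(y_c·A) = 5.71063 + 1.46072/(5.71063 × 5.73042) = 5.71063 + 0.0446372 = 5.75527 m along the plane.

y_p = 5.76 m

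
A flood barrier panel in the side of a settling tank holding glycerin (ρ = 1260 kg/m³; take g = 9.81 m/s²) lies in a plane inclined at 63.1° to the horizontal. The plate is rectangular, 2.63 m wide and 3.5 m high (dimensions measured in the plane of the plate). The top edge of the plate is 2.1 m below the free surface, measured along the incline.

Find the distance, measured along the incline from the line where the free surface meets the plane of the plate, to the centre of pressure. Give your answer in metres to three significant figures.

γ = ρg = 1260 × 9.81 / 1000 = 12.3606 kN/m³.
Let θ = 63.1° be the plate's angle to the horizontal; measure y along the incline from where the plane meets the free surface. Vertical depth h = y·sinθ with sinθ = 0.891798.
The centroid lies 3.5/2 = 1.75 m below the top edge, so y_c = 2.1 + 1.75 = 3.85 m and h_c = 3.85 × 0.891798 = 3.43342 m.
A = 2.63 × 3.5 = 9.205 m².
Resultant F = γ·h_c·A = 12.3606 × 3.43342 × 9.205 = 390.652 kN.
I_c = b·h³/12 = 2.63 × 3.5³/12 = 9.39677 m⁴.
Centre of pressure: y_p = y_c + I_c/(y_c·A) = 3.85 + 9.39677/(3.85 × 9.205) = 3.85 + 0.265151 = 4.11515 m along the plane.

y_p = 4.12 m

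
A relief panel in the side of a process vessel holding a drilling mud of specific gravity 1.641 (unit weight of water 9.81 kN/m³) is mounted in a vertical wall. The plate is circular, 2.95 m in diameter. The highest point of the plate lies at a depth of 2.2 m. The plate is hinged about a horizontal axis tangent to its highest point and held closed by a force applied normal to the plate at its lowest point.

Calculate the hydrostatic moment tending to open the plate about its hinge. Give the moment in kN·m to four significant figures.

M ≈ 656.3 kN·m

γ = 1.641 × 9.81 = 16.09821 kN/m³.
The centroid is at the centre, 1.475 m below the top of the plate, so the centroid depth is h_c = 2.2 + 1.475 = 3.675 m.
A = π(1.475)² = 6.83493 m².
Resultant F = γ·h_c·A = 16.09821 × 3.675 × 6.83493 = 404.361 kN.
I_c = πr⁴/4 = π × 1.475⁴/4 = 3.71756 m⁴.
Centre of pressure: y_p = y_c + I_c/(y_c·A) = 3.675 + 3.71756/(3.675 × 6.83493) = 3.675 + 0.148002 = 3.823 m along the plane.
The resultant acts 1.475 + 0.148002 = 1.623 m (along the plate) below the hinge at the top edge, so the moment about the hinge is M = F × 1.623 = 404.361 × 1.623 = 656.278 kN·m.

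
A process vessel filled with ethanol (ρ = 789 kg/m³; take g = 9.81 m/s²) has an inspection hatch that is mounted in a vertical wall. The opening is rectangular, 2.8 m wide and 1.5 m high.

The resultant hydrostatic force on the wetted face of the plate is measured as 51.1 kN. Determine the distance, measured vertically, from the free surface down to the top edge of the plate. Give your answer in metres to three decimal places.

γ = ρg = 789 × 9.81 / 1000 = 7.74009 kN/m³.
A = 2.8 × 1.5 = 4.2 m².
From F = γ·h_c·A, the centroid depth is h_c = 51.1/(7.74009 × 4.2) = 1.5719 m.
The centroid lies 1.5/2 = 0.75 m below the top edge, so the top edge sits at h_top = 1.5719 − 0.75 = 0.8219 m below the surface.

d_top ≈ 0.822 m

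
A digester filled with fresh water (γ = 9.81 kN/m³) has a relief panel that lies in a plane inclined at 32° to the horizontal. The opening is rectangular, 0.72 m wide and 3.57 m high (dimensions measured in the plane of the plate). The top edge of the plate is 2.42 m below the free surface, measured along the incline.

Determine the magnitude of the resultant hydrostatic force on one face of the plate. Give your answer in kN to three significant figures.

F ≈ 56.2 kN

γ = 9.81 kN/m³.
Let θ = 32° be the plate's angle to the horizontal; measure y along the incline from where the plane meets the free surface. Vertical depth h = y·sinθ with sinθ = 0.529919.
The centroid lies 3.57/2 = 1.785 m below the top edge, so y_c = 2.42 + 1.785 = 4.205 m and h_c = 4.205 × 0.529919 = 2.22831 m.
A = 0.72 × 3.57 = 2.5704 m².
Resultant F = γ·h_c·A = 9.81 × 2.22831 × 2.5704 = 56.1882 kN.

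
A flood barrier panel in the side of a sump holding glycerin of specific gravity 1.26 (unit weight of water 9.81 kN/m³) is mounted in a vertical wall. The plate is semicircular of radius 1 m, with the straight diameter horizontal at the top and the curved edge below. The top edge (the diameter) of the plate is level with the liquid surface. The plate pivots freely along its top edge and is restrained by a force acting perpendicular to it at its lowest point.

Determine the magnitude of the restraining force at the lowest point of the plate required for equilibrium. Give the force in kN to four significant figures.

γ = 1.26 × 9.81 = 12.3606 kN/m³.
The centroid of a semicircle lies 4r/(3π) = 0.424413 m from the diameter, here below the top edge, so the centroid depth is h_c = 0.424413 m.
A = πr²/2 = π × 1²/2 = 1.5708 m².
Resultant F = γ·h_c·A = 12.3606 × 0.424413 × 1.5708 = 8.24042 kN.
I_c = (π/8 − 8/(9π))·r⁴ = 0.109757 × 1⁴ = 0.109757 m⁴.
Centre of pressure: y_p = y_c + I_c/(y_c·A) = 0.424413 + 0.109757/(0.424413 × 1.5708) = 0.424413 + 0.164635 = 0.589048 m along the plane.
The resultant acts 0.424413 + 0.164635 = 0.589048 m (along the plate) below the hinge at the top edge, so the moment about the hinge is M = F × 0.589048 = 8.24042 × 0.589048 = 4.854 kN·m.
A normal force at the bottom, 1 m from the hinge, must supply this moment: P = 4.854/1 = 4.854 kN.

P ≈ 4.854 kN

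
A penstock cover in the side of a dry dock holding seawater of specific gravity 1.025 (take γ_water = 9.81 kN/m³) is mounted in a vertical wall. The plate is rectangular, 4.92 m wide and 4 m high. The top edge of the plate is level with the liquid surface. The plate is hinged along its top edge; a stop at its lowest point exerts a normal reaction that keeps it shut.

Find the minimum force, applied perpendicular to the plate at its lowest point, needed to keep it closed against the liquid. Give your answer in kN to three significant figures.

γ = 1.025 × 9.81 = 10.05525 kN/m³.
The centroid lies 4/2 = 2 m below the top edge, so the centroid depth is h_c = 2 m.
A = 4.92 × 4 = 19.68 m².
Resultant F = γ·h_c·A = 10.05525 × 2 × 19.68 = 395.775 kN.
I_c = b·h³/12 = 4.92 × 4³/12 = 26.24 m⁴.
Centre of pressure: y_p = y_c + I_c/(y_c·A) = 2 + 26.24/(2 × 19.68) = 2 + 0.666667 = 2.66667 m along the plane.
The resultant acts 2 + 0.666667 = 2.66667 m (along the plate) below the hinge at the top edge, so the moment about the hinge is M = F × 2.66667 = 395.775 × 2.66667 = 1055.4 kN·m.
A normal force at the bottom, 4 m from the hinge, must supply this moment: P = 1055.4/4 = 263.85 kN.

P ≈ 264 kN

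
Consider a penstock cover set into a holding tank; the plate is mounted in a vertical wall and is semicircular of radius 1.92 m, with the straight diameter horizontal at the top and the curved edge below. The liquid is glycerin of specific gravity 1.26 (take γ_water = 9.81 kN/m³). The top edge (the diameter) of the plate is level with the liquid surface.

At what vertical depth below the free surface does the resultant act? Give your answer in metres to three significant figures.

γ = 1.26 × 9.81 = 12.3606 kN/m³.
The centroid of a semicircle lies 4r/(3π) = 0.814873 m from the diameter, here below the top edge, so the centroid depth is h_c = 0.814873 m.
A = πr²/2 = π × 1.92²/2 = 5.79058 m².
Resultant F = γ·h_c·A = 12.3606 × 0.814873 × 5.79058 = 58.3246 kN.
I_c = (π/8 − 8/(9π))·r⁴ = 0.109757 × 1.92⁴ = 1.49155 m⁴.
Centre of pressure: y_p = y_c + I_c/(y_c·A) = 0.814873 + 1.49155/(0.814873 × 5.79058) = 0.814873 + 0.316101 = 1.13097 m along the plane.

h_p = 1.13 m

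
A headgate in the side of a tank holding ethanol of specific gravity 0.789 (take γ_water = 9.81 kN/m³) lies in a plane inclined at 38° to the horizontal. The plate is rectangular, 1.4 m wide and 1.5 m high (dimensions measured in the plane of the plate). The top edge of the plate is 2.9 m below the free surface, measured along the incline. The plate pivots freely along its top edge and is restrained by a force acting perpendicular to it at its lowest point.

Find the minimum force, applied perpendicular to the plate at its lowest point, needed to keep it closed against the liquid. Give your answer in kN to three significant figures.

γ = 0.789 × 9.81 = 7.74009 kN/m³.
Let θ = 38° be the plate's angle to the horizontal; measure y along the incline from where the plane meets the free surface. Vertical depth h = y·sinθ with sinθ = 0.615661.
The centroid lies 1.5/2 = 0.75 m below the top edge, so y_c = 2.9 + 0.75 = 3.65 m and h_c = 3.65 × 0.615661 = 2.24716 m.
A = 1.4 × 1.5 = 2.1 m².
Resultant F = γ·h_c·A = 7.74009 × 2.24716 × 2.1 = 36.5258 kN.
I_c = b·h³/12 = 1.4 × 1.5³/12 = 0.39375 m⁴.
Centre of pressure: y_p = y_c + I_c/(y_c·A) = 3.65 + 0.39375/(3.65 × 2.1) = 3.65 + 0.0513699 = 3.70137 m along the plane.
The resultant acts 0.75 + 0.0513699 = 0.80137 m (along the plate) below the hinge at the top edge, so the moment about the hinge is M = F × 0.80137 = 36.5258 × 0.80137 = 29.2707 kN·m.
A normal force at the bottom, 1.5 m from the hinge, must supply this moment: P = 29.2707/1.5 = 19.5138 kN.

P ≈ 19.5 kN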